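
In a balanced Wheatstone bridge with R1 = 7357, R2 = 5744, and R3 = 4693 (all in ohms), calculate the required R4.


At balance: R1*R4 = R2*R3, so R4 = R2*R3/R1.
R4 = 5744 * 4693 / 7357
R4 = 26956592 / 7357
R4 = 3664.07 ohm

3664.07 ohm


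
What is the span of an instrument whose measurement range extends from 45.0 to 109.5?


Span = upper range - lower range.
Span = 109.5 - (45.0)
Span = 64.5

64.5


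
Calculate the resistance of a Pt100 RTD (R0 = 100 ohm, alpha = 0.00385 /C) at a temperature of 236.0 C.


The RTD equation: Rt = R0 * (1 + alpha * T).
Rt = 100 * (1 + 0.00385 * 236.0)
Rt = 100 * (1 + 0.9086)
Rt = 100 * 1.9086
Rt = 190.86 ohm

190.86 ohm


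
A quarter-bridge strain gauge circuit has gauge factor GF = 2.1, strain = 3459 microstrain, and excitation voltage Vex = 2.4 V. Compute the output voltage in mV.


Quarter bridge output: Vout = (GF * epsilon * Vex) / 4.
Vout = (2.1 * 3459e-6 * 2.4) / 4
Vout = 0.01743336 / 4 V
Vout = 0.00435834 V = 4.3583 mV

4.3583 mV


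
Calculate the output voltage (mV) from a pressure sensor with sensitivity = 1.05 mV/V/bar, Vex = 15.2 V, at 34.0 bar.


Output = sensitivity * Vex * P.
Vout = 1.05 * 15.2 * 34.0
Vout = 15.96 * 34.0
Vout = 542.64 mV

542.64 mV


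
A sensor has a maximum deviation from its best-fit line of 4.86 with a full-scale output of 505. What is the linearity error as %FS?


Linearity error = (max deviation / full scale) * 100%.
Linearity = (4.86 / 505) * 100
Linearity = 0.962 %FS

0.962 %FS


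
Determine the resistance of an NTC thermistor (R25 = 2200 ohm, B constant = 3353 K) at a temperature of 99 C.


NTC thermistor equation: Rt = R25 * exp(B * (1/T - 1/T25)).
T in Kelvin: 372.15 K, T25 = 298.15 K
1/T - 1/T25 = 1/372.15 - 1/298.15 = -0.00066693
B * (1/T - 1/T25) = 3353 * -0.00066693 = -2.2362
Rt = 2200 * exp(-2.2362) = 235.1 ohm

235.1 ohm


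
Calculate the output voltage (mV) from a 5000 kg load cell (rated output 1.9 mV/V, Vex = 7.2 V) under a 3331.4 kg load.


Vout = rated_output * Vex * (load / capacity).
Vout = 1.9 * 7.2 * (3331.4 / 5000)
Vout = 1.9 * 7.2 * 0.66628
Vout = 9.115 mV

9.115 mV


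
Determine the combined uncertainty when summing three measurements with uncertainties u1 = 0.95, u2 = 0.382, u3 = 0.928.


For a sum of independent quantities, uc = sqrt(u1^2 + u2^2 + u3^2).
uc = sqrt(0.95^2 + 0.382^2 + 0.928^2)
uc = sqrt(0.9025 + 0.145924 + 0.861184)
uc = 1.3819

1.3819


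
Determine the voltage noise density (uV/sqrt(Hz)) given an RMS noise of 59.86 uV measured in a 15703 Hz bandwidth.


Noise spectral density = Vrms / sqrt(BW).
NSD = 59.86 / sqrt(15703)
NSD = 59.86 / 125.3116
NSD = 0.4777 uV/sqrt(Hz)

0.4777 uV/sqrt(Hz)


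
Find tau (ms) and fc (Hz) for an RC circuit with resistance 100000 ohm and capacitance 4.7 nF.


Time constant: tau = R * C.
tau = 100000 * 4.70e-09 = 0.00047 s
tau = 0.47 ms
Cutoff frequency: fc = 1 / (2*pi*R*C).
fc = 1 / (2*pi*0.00047) = 338.63 Hz

tau = 0.47 ms, fc = 338.63 Hz


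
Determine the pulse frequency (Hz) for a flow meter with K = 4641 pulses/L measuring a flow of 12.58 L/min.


Frequency = K * Q / 60 (converting L/min to L/s).
f = 4641 * 12.58 / 60
f = 58383.78 / 60
f = 973.06 Hz

973.06 Hz


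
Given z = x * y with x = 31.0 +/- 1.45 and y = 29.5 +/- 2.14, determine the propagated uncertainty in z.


For a product z = x*y, the relative uncertainty is:
uz/z = sqrt((ux/x)^2 + (uy/y)^2)
Relative uncertainties: ux/x = 1.45/31.0 = 0.046774
uy/y = 2.14/29.5 = 0.072542
z = 31.0 * 29.5 = 914.5
uz = 914.5 * sqrt(0.046774^2 + 0.072542^2) = 78.935

78.935


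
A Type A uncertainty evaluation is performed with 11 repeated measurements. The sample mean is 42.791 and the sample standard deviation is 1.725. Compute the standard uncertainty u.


The standard uncertainty for Type A evaluation is u = s / sqrt(n).
u = 1.725 / sqrt(11)
u = 1.725 / 3.3166
u = 0.5201

0.5201


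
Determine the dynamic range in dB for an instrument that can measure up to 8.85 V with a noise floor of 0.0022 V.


Dynamic range = 20 * log10(Vmax / Vnoise).
DR = 20 * log10(8.85 / 0.0022)
DR = 20 * log10(4022.73)
DR = 72.09 dB

72.09 dB


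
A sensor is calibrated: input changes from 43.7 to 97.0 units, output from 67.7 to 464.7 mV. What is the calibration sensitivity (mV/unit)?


Sensitivity = (y2 - y1) / (x2 - x1).
S = (464.7 - 67.7) / (97.0 - 43.7)
S = 397.0 / 53.3
S = 7.4484 mV/unit

7.4484 mV/unit


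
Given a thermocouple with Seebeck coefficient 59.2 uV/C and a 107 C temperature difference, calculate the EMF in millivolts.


The thermocouple output V = sensitivity * dT.
V = 59.2 uV/C * 107 C
V = 6334.4 uV
V = 6.334 mV

6.334 mV


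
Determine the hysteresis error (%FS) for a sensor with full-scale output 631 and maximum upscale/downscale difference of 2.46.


Hysteresis = (max difference / full scale) * 100%.
H = (2.46 / 631) * 100
H = 0.39 %FS

0.39 %FS


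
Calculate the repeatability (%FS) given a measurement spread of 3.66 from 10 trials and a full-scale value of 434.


Repeatability = (spread / full scale) * 100%.
R = (3.66 / 434) * 100
R = 0.843 %FS

0.843 %FS


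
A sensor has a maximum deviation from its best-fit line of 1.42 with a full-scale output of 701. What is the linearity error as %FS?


Linearity error = (max deviation / full scale) * 100%.
Linearity = (1.42 / 701) * 100
Linearity = 0.203 %FS

0.203 %FS


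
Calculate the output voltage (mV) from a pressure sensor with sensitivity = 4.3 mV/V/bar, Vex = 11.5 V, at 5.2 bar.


Output = sensitivity * Vex * P.
Vout = 4.3 * 11.5 * 5.2
Vout = 49.45 * 5.2
Vout = 257.14 mV

257.14 mV


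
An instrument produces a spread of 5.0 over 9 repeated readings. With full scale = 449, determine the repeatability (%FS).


Repeatability = (spread / full scale) * 100%.
R = (5.0 / 449) * 100
R = 1.114 %FS

1.114 %FS


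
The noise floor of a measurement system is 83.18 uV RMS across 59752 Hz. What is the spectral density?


Noise spectral density = Vrms / sqrt(BW).
NSD = 83.18 / sqrt(59752)
NSD = 83.18 / 244.4422
NSD = 0.3403 uV/sqrt(Hz)

0.3403 uV/sqrt(Hz)


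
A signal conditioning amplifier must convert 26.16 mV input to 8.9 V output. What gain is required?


Gain = Vout / Vin (converting to same units).
G = 8.9 V / 26.16 mV
G = 8900.0 mV / 26.16 mV
G = 340.21

340.21


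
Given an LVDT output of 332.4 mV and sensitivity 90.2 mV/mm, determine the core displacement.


Displacement = Vout / sensitivity.
d = 332.4 / 90.2
d = 3.685 mm

3.685 mm


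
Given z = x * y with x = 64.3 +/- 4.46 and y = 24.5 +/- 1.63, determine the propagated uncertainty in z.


For a product z = x*y, the relative uncertainty is:
uz/z = sqrt((ux/x)^2 + (uy/y)^2)
Relative uncertainties: ux/x = 4.46/64.3 = 0.069362
uy/y = 1.63/24.5 = 0.066531
z = 64.3 * 24.5 = 1575.3
uz = 1575.3 * sqrt(0.069362^2 + 0.066531^2) = 151.41

151.41


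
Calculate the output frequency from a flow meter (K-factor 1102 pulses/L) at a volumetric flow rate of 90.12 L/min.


Frequency = K * Q / 60 (converting L/min to L/s).
f = 1102 * 90.12 / 60
f = 99312.24 / 60
f = 1655.2 Hz

1655.2 Hz


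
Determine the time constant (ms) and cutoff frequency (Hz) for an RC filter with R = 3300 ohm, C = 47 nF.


Time constant: tau = R * C.
tau = 3300 * 4.70e-08 = 0.0001551 s
tau = 0.1551 ms
Cutoff frequency: fc = 1 / (2*pi*R*C).
fc = 1 / (2*pi*0.0001551) = 1026.14 Hz

tau = 0.1551 ms, fc = 1026.14 Hz


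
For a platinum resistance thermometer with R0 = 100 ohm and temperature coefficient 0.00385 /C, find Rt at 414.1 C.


The RTD equation: Rt = R0 * (1 + alpha * T).
Rt = 100 * (1 + 0.00385 * 414.1)
Rt = 100 * (1 + 1.594285)
Rt = 100 * 2.594285
Rt = 259.429 ohm

259.429 ohm


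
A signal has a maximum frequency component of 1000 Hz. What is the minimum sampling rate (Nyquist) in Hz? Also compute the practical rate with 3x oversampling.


By Nyquist theorem, fs_min = 2 * fmax.
fs_min = 2 * 1000 = 2000 Hz
Practical rate = 3 * fs_min = 3 * 2000 = 6000 Hz

fs_min = 2000 Hz, fs_practical = 6000 Hz


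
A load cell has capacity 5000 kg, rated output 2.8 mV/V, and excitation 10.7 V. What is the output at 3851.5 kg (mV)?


Vout = rated_output * Vex * (load / capacity).
Vout = 2.8 * 10.7 * (3851.5 / 5000)
Vout = 2.8 * 10.7 * 0.7703
Vout = 23.078 mV

23.078 mV


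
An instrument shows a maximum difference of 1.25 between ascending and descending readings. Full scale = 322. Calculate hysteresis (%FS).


Hysteresis = (max difference / full scale) * 100%.
H = (1.25 / 322) * 100
H = 0.388 %FS

0.388 %FS


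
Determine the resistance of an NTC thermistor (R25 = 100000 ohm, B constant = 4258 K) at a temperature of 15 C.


NTC thermistor equation: Rt = R25 * exp(B * (1/T - 1/T25)).
T in Kelvin: 288.15 K, T25 = 298.15 K
1/T - 1/T25 = 1/288.15 - 1/298.15 = 0.0001164
B * (1/T - 1/T25) = 4258 * 0.0001164 = 0.4956
Rt = 100000 * exp(0.4956) = 164152.2 ohm

164152.2 ohm


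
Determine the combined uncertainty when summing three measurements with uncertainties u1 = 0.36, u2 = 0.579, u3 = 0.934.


For a sum of independent quantities, uc = sqrt(u1^2 + u2^2 + u3^2).
uc = sqrt(0.36^2 + 0.579^2 + 0.934^2)
uc = sqrt(0.1296 + 0.335241 + 0.872356)
uc = 1.1564

1.1564


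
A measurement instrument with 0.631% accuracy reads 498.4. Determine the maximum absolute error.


Absolute error = (accuracy% / 100) * reading.
Error = (0.631 / 100) * 498.4
Error = 0.00631 * 498.4
Error = 3.1449

3.1449


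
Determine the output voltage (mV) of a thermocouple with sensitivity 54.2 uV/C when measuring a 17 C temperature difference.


The thermocouple output V = sensitivity * dT.
V = 54.2 uV/C * 17 C
V = 921.4 uV
V = 0.921 mV

0.921 mV


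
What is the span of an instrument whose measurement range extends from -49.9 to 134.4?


Span = upper range - lower range.
Span = 134.4 - (-49.9)
Span = 184.3

184.3


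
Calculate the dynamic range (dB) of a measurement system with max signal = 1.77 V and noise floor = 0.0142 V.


Dynamic range = 20 * log10(Vmax / Vnoise).
DR = 20 * log10(1.77 / 0.0142)
DR = 20 * log10(124.65)
DR = 41.91 dB

41.91 dB


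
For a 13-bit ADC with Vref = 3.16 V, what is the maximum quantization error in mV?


The maximum quantization error is +/- LSB/2.
LSB = Vref / 2^n = 3.16 / 8192 = 0.00038574 V
Max error = LSB / 2 = 0.00038574 / 2 = 0.00019287 V
Max error = 0.1929 mV

0.1929 mV


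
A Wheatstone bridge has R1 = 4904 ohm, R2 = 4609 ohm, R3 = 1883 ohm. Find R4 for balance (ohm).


At balance: R1*R4 = R2*R3, so R4 = R2*R3/R1.
R4 = 4609 * 1883 / 4904
R4 = 8678747 / 4904
R4 = 1769.73 ohm

1769.73 ohm


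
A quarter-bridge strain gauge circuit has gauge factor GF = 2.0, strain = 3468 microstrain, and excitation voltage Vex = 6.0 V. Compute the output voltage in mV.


Quarter bridge output: Vout = (GF * epsilon * Vex) / 4.
Vout = (2.0 * 3468e-6 * 6.0) / 4
Vout = 0.041616 / 4 V
Vout = 0.010404 V = 10.404 mV

10.404 mV


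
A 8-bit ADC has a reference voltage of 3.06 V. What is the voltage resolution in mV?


The resolution (LSB) of an ADC is Vref / 2^n.
LSB = 3.06 / 2^8
LSB = 3.06 / 256
LSB = 0.01195313 V = 11.953125 mV

11.953125 mV


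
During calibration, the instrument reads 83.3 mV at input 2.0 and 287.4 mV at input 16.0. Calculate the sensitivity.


Sensitivity = (y2 - y1) / (x2 - x1).
S = (287.4 - 83.3) / (16.0 - 2.0)
S = 204.1 / 14.0
S = 14.5786 mV/unit

14.5786 mV/unit


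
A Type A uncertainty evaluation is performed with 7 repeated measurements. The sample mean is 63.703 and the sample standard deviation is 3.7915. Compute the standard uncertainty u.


The standard uncertainty for Type A evaluation is u = s / sqrt(n).
u = 3.7915 / sqrt(7)
u = 3.7915 / 2.6458
u = 1.4331

1.4331


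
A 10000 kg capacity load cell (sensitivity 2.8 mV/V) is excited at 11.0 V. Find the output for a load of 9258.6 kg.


Vout = rated_output * Vex * (load / capacity).
Vout = 2.8 * 11.0 * (9258.6 / 10000)
Vout = 2.8 * 11.0 * 0.92586
Vout = 28.516 mV

28.516 mV


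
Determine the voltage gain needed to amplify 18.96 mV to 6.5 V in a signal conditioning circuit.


Gain = Vout / Vin (converting to same units).
G = 6.5 V / 18.96 mV
G = 6500.0 mV / 18.96 mV
G = 342.83

342.83


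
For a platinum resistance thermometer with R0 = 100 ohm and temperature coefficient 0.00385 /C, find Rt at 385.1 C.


The RTD equation: Rt = R0 * (1 + alpha * T).
Rt = 100 * (1 + 0.00385 * 385.1)
Rt = 100 * (1 + 1.482635)
Rt = 100 * 2.482635
Rt = 248.264 ohm

248.264 ohm


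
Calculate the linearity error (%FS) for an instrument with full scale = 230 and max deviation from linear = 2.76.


Linearity error = (max deviation / full scale) * 100%.
Linearity = (2.76 / 230) * 100
Linearity = 1.2 %FS

1.2 %FS


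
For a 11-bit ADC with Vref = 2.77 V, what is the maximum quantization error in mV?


The maximum quantization error is +/- LSB/2.
LSB = Vref / 2^n = 2.77 / 2048 = 0.00135254 V
Max error = LSB / 2 = 0.00135254 / 2 = 0.00067627 V
Max error = 0.6763 mV

0.6763 mV


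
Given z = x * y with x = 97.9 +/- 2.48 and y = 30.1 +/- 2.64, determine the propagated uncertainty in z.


For a product z = x*y, the relative uncertainty is:
uz/z = sqrt((ux/x)^2 + (uy/y)^2)
Relative uncertainties: ux/x = 2.48/97.9 = 0.025332
uy/y = 2.64/30.1 = 0.087708
z = 97.9 * 30.1 = 2946.8
uz = 2946.8 * sqrt(0.025332^2 + 0.087708^2) = 269.02

269.02


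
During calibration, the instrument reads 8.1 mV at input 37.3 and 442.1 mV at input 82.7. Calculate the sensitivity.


Sensitivity = (y2 - y1) / (x2 - x1).
S = (442.1 - 8.1) / (82.7 - 37.3)
S = 434.0 / 45.4
S = 9.5595 mV/unit

9.5595 mV/unit


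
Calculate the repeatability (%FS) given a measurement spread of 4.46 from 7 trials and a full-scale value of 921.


Repeatability = (spread / full scale) * 100%.
R = (4.46 / 921) * 100
R = 0.484 %FS

0.484 %FS


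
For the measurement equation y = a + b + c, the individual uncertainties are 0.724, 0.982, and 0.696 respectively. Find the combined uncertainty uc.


For a sum of independent quantities, uc = sqrt(u1^2 + u2^2 + u3^2).
uc = sqrt(0.724^2 + 0.982^2 + 0.696^2)
uc = sqrt(0.524176 + 0.964324 + 0.484416)
uc = 1.4046

1.4046


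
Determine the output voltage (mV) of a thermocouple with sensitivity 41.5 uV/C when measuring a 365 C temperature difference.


The thermocouple output V = sensitivity * dT.
V = 41.5 uV/C * 365 C
V = 15147.5 uV
V = 15.148 mV

15.148 mV


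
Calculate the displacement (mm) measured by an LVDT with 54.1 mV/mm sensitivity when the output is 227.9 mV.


Displacement = Vout / sensitivity.
d = 227.9 / 54.1
d = 4.213 mm

4.213 mm


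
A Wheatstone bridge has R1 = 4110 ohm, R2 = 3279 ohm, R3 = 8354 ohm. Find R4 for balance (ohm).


At balance: R1*R4 = R2*R3, so R4 = R2*R3/R1.
R4 = 3279 * 8354 / 4110
R4 = 27392766 / 4110
R4 = 6664.91 ohm

6664.91 ohm


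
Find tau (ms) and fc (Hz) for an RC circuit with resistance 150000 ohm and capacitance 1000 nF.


Time constant: tau = R * C.
tau = 150000 * 1.00e-06 = 0.15 s
tau = 150.0 ms
Cutoff frequency: fc = 1 / (2*pi*R*C).
fc = 1 / (2*pi*0.15) = 1.06 Hz

tau = 150.0 ms, fc = 1.06 Hz


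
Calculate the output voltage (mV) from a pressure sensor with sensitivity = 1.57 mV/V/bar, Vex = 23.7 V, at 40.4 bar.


Output = sensitivity * Vex * P.
Vout = 1.57 * 23.7 * 40.4
Vout = 37.209 * 40.4
Vout = 1503.24 mV

1503.24 mV


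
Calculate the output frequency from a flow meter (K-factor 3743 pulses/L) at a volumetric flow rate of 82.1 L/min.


Frequency = K * Q / 60 (converting L/min to L/s).
f = 3743 * 82.1 / 60
f = 307300.3 / 60
f = 5121.67 Hz

5121.67 Hz


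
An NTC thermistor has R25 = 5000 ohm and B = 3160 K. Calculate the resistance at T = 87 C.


NTC thermistor equation: Rt = R25 * exp(B * (1/T - 1/T25)).
T in Kelvin: 360.15 K, T25 = 298.15 K
1/T - 1/T25 = 1/360.15 - 1/298.15 = -0.0005774
B * (1/T - 1/T25) = 3160 * -0.0005774 = -1.8246
Rt = 5000 * exp(-1.8246) = 806.4 ohm

806.4 ohm


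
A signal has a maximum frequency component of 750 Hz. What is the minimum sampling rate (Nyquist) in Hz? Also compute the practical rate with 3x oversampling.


By Nyquist theorem, fs_min = 2 * fmax.
fs_min = 2 * 750 = 1500 Hz
Practical rate = 3 * fs_min = 3 * 1500 = 4500 Hz

fs_min = 1500 Hz, fs_practical = 4500 Hz


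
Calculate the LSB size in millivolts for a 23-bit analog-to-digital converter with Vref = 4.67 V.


The resolution (LSB) of an ADC is Vref / 2^n.
LSB = 4.67 / 2^23
LSB = 4.67 / 8388608
LSB = 5.6e-07 V = 0.00055671 mV

0.00055671 mV


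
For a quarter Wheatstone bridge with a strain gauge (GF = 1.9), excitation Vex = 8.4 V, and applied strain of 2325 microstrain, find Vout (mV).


Quarter bridge output: Vout = (GF * epsilon * Vex) / 4.
Vout = (1.9 * 2325e-6 * 8.4) / 4
Vout = 0.037107 / 4 V
Vout = 0.00927675 V = 9.2767 mV

9.2767 mV


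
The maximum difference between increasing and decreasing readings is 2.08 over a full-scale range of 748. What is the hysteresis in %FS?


Hysteresis = (max difference / full scale) * 100%.
H = (2.08 / 748) * 100
H = 0.278 %FS

0.278 %FS


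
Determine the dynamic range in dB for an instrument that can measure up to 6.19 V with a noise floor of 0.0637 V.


Dynamic range = 20 * log10(Vmax / Vnoise).
DR = 20 * log10(6.19 / 0.0637)
DR = 20 * log10(97.17)
DR = 39.75 dB

39.75 dB


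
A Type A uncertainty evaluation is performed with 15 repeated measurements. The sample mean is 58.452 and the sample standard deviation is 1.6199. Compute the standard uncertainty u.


The standard uncertainty for Type A evaluation is u = s / sqrt(n).
u = 1.6199 / sqrt(15)
u = 1.6199 / 3.873
u = 0.4183

0.4183


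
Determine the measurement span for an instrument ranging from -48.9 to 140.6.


Span = upper range - lower range.
Span = 140.6 - (-48.9)
Span = 189.5

189.5


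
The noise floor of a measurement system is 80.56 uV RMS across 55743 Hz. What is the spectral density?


Noise spectral density = Vrms / sqrt(BW).
NSD = 80.56 / sqrt(55743)
NSD = 80.56 / 236.0996
NSD = 0.3412 uV/sqrt(Hz)

0.3412 uV/sqrt(Hz)


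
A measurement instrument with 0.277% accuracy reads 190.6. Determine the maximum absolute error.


Absolute error = (accuracy% / 100) * reading.
Error = (0.277 / 100) * 190.6
Error = 0.00277 * 190.6
Error = 0.528

0.528


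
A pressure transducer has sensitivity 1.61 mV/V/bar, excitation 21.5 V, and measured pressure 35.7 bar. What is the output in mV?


Output = sensitivity * Vex * P.
Vout = 1.61 * 21.5 * 35.7
Vout = 34.615 * 35.7
Vout = 1235.76 mV

1235.76 mV


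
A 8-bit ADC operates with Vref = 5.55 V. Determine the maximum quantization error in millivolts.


The maximum quantization error is +/- LSB/2.
LSB = Vref / 2^n = 5.55 / 256 = 0.02167969 V
Max error = LSB / 2 = 0.02167969 / 2 = 0.01083984 V
Max error = 10.8398 mV

10.8398 mV


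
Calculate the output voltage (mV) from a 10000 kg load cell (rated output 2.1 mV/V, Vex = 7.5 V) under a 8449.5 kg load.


Vout = rated_output * Vex * (load / capacity).
Vout = 2.1 * 7.5 * (8449.5 / 10000)
Vout = 2.1 * 7.5 * 0.84495
Vout = 13.308 mV

13.308 mV


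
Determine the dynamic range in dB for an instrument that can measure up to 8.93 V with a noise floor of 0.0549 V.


Dynamic range = 20 * log10(Vmax / Vnoise).
DR = 20 * log10(8.93 / 0.0549)
DR = 20 * log10(162.66)
DR = 44.23 dB

44.23 dB


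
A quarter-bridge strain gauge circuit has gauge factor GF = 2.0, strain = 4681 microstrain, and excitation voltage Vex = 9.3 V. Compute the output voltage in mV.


Quarter bridge output: Vout = (GF * epsilon * Vex) / 4.
Vout = (2.0 * 4681e-6 * 9.3) / 4
Vout = 0.0870666 / 4 V
Vout = 0.02176665 V = 21.7666 mV

21.7666 mV


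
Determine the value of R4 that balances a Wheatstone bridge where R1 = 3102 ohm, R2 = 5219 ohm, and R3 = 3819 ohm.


At balance: R1*R4 = R2*R3, so R4 = R2*R3/R1.
R4 = 5219 * 3819 / 3102
R4 = 19931361 / 3102
R4 = 6425.33 ohm

6425.33 ohm


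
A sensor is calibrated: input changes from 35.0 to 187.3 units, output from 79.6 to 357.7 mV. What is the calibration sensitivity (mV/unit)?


Sensitivity = (y2 - y1) / (x2 - x1).
S = (357.7 - 79.6) / (187.3 - 35.0)
S = 278.1 / 152.3
S = 1.826 mV/unit

1.826 mV/unit


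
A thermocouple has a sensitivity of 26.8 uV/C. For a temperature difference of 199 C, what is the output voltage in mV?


The thermocouple output V = sensitivity * dT.
V = 26.8 uV/C * 199 C
V = 5333.2 uV
V = 5.333 mV

5.333 mV


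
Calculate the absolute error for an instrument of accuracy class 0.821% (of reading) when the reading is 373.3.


Absolute error = (accuracy% / 100) * reading.
Error = (0.821 / 100) * 373.3
Error = 0.00821 * 373.3
Error = 3.0648

3.0648


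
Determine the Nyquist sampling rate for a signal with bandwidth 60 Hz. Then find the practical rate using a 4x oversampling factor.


By Nyquist theorem, fs_min = 2 * fmax.
fs_min = 2 * 60 = 120 Hz
Practical rate = 4 * fs_min = 4 * 120 = 480 Hz

fs_min = 120 Hz, fs_practical = 480 Hz


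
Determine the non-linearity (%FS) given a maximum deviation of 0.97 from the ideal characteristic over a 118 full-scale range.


Linearity error = (max deviation / full scale) * 100%.
Linearity = (0.97 / 118) * 100
Linearity = 0.822 %FS

0.822 %FS


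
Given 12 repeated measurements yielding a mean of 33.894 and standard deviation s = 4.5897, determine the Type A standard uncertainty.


The standard uncertainty for Type A evaluation is u = s / sqrt(n).
u = 4.5897 / sqrt(12)
u = 4.5897 / 3.4641
u = 1.3249

1.3249


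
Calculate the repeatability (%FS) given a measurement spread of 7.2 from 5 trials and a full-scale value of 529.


Repeatability = (spread / full scale) * 100%.
R = (7.2 / 529) * 100
R = 1.361 %FS

1.361 %FS


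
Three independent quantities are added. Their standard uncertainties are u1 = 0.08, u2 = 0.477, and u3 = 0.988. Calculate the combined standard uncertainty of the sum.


For a sum of independent quantities, uc = sqrt(u1^2 + u2^2 + u3^2).
uc = sqrt(0.08^2 + 0.477^2 + 0.988^2)
uc = sqrt(0.0064 + 0.227529 + 0.976144)
uc = 1.1

1.1


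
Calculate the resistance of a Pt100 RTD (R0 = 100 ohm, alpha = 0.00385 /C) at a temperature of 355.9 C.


The RTD equation: Rt = R0 * (1 + alpha * T).
Rt = 100 * (1 + 0.00385 * 355.9)
Rt = 100 * (1 + 1.370215)
Rt = 100 * 2.370215
Rt = 237.022 ohm

237.022 ohm


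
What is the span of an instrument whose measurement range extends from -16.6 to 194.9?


Span = upper range - lower range.
Span = 194.9 - (-16.6)
Span = 211.5

211.5


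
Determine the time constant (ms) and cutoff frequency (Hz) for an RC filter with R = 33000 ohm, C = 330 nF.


Time constant: tau = R * C.
tau = 33000 * 3.30e-07 = 0.01089 s
tau = 10.89 ms
Cutoff frequency: fc = 1 / (2*pi*R*C).
fc = 1 / (2*pi*0.01089) = 14.61 Hz

tau = 10.89 ms, fc = 14.61 Hz


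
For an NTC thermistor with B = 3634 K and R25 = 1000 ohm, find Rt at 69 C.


NTC thermistor equation: Rt = R25 * exp(B * (1/T - 1/T25)).
T in Kelvin: 342.15 K, T25 = 298.15 K
1/T - 1/T25 = 1/342.15 - 1/298.15 = -0.00043132
B * (1/T - 1/T25) = 3634 * -0.00043132 = -1.5674
Rt = 1000 * exp(-1.5674) = 208.6 ohm

208.6 ohm


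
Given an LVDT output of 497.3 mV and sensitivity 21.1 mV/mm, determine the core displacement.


Displacement = Vout / sensitivity.
d = 497.3 / 21.1
d = 23.569 mm

23.569 mm


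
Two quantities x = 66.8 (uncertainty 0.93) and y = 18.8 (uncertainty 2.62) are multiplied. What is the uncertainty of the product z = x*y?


For a product z = x*y, the relative uncertainty is:
uz/z = sqrt((ux/x)^2 + (uy/y)^2)
Relative uncertainties: ux/x = 0.93/66.8 = 0.013922
uy/y = 2.62/18.8 = 0.139362
z = 66.8 * 18.8 = 1255.8
uz = 1255.8 * sqrt(0.013922^2 + 0.139362^2) = 175.887

175.887


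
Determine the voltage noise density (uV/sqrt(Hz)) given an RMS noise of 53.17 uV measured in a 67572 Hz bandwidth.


Noise spectral density = Vrms / sqrt(BW).
NSD = 53.17 / sqrt(67572)
NSD = 53.17 / 259.9461
NSD = 0.2045 uV/sqrt(Hz)

0.2045 uV/sqrt(Hz)


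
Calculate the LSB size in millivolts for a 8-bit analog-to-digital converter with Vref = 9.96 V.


The resolution (LSB) of an ADC is Vref / 2^n.
LSB = 9.96 / 2^8
LSB = 9.96 / 256
LSB = 0.03890625 V = 38.90625 mV

38.90625 mV


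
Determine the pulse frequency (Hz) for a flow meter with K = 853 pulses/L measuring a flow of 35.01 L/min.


Frequency = K * Q / 60 (converting L/min to L/s).
f = 853 * 35.01 / 60
f = 29863.53 / 60
f = 497.73 Hz

497.73 Hz


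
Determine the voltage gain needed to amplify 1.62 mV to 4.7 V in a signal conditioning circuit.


Gain = Vout / Vin (converting to same units).
G = 4.7 V / 1.62 mV
G = 4700.0 mV / 1.62 mV
G = 2901.23

2901.23


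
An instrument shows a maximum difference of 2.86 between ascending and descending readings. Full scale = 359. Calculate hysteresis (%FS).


Hysteresis = (max difference / full scale) * 100%.
H = (2.86 / 359) * 100
H = 0.797 %FS

0.797 %FS


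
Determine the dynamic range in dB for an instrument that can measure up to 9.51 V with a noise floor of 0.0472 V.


Dynamic range = 20 * log10(Vmax / Vnoise).
DR = 20 * log10(9.51 / 0.0472)
DR = 20 * log10(201.48)
DR = 46.08 dB

46.08 dB


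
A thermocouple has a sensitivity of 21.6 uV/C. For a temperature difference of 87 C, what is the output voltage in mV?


The thermocouple output V = sensitivity * dT.
V = 21.6 uV/C * 87 C
V = 1879.2 uV
V = 1.879 mV

1.879 mV


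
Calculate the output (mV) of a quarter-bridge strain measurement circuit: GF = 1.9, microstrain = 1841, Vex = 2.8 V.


Quarter bridge output: Vout = (GF * epsilon * Vex) / 4.
Vout = (1.9 * 1841e-6 * 2.8) / 4
Vout = 0.00979412 / 4 V
Vout = 0.00244853 V = 2.4485 mV

2.4485 mV


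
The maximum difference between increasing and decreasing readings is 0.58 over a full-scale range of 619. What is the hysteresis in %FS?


Hysteresis = (max difference / full scale) * 100%.
H = (0.58 / 619) * 100
H = 0.094 %FS

0.094 %FS


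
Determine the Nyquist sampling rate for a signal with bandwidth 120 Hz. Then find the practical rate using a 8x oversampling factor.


By Nyquist theorem, fs_min = 2 * fmax.
fs_min = 2 * 120 = 240 Hz
Practical rate = 8 * fs_min = 8 * 240 = 1920 Hz

fs_min = 240 Hz, fs_practical = 1920 Hz


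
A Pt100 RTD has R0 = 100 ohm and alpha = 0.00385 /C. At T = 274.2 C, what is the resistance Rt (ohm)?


The RTD equation: Rt = R0 * (1 + alpha * T).
Rt = 100 * (1 + 0.00385 * 274.2)
Rt = 100 * (1 + 1.05567)
Rt = 100 * 2.05567
Rt = 205.567 ohm

205.567 ohm


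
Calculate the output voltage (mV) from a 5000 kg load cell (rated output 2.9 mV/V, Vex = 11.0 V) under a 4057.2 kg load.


Vout = rated_output * Vex * (load / capacity).
Vout = 2.9 * 11.0 * (4057.2 / 5000)
Vout = 2.9 * 11.0 * 0.81144
Vout = 25.885 mV

25.885 mV


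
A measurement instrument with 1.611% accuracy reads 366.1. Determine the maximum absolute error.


Absolute error = (accuracy% / 100) * reading.
Error = (1.611 / 100) * 366.1
Error = 0.01611 * 366.1
Error = 5.8979

5.8979


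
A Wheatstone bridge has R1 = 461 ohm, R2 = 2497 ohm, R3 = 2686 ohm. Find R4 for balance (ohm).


At balance: R1*R4 = R2*R3, so R4 = R2*R3/R1.
R4 = 2497 * 2686 / 461
R4 = 6706942 / 461
R4 = 14548.68 ohm

14548.68 ohm


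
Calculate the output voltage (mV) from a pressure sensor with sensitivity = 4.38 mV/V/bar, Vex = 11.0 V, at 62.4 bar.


Output = sensitivity * Vex * P.
Vout = 4.38 * 11.0 * 62.4
Vout = 48.18 * 62.4
Vout = 3006.43 mV

3006.43 mV


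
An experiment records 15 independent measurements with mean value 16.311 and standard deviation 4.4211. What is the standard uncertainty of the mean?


The standard uncertainty for Type A evaluation is u = s / sqrt(n).
u = 4.4211 / sqrt(15)
u = 4.4211 / 3.873
u = 1.1415

1.1415


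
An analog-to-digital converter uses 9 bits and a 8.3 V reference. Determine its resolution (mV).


The resolution (LSB) of an ADC is Vref / 2^n.
LSB = 8.3 / 2^9
LSB = 8.3 / 512
LSB = 0.01621094 V = 16.2109375 mV

16.2109375 mV


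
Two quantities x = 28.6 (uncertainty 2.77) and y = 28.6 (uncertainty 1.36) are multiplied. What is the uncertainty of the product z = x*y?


For a product z = x*y, the relative uncertainty is:
uz/z = sqrt((ux/x)^2 + (uy/y)^2)
Relative uncertainties: ux/x = 2.77/28.6 = 0.096853
uy/y = 1.36/28.6 = 0.047552
z = 28.6 * 28.6 = 818.0
uz = 818.0 * sqrt(0.096853^2 + 0.047552^2) = 88.255

88.255


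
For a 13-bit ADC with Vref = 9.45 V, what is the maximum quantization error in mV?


The maximum quantization error is +/- LSB/2.
LSB = Vref / 2^n = 9.45 / 8192 = 0.00115356 V
Max error = LSB / 2 = 0.00115356 / 2 = 0.00057678 V
Max error = 0.5768 mV

0.5768 mV


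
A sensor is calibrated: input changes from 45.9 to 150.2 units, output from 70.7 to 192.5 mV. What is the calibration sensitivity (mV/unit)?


Sensitivity = (y2 - y1) / (x2 - x1).
S = (192.5 - 70.7) / (150.2 - 45.9)
S = 121.8 / 104.3
S = 1.1678 mV/unit

1.1678 mV/unit


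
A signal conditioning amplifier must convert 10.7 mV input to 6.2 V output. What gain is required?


Gain = Vout / Vin (converting to same units).
G = 6.2 V / 10.7 mV
G = 6200.0 mV / 10.7 mV
G = 579.44

579.44


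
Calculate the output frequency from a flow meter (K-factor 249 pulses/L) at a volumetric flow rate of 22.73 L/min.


Frequency = K * Q / 60 (converting L/min to L/s).
f = 249 * 22.73 / 60
f = 5659.77 / 60
f = 94.33 Hz

94.33 Hz


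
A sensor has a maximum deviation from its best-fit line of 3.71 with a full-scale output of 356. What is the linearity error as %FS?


Linearity error = (max deviation / full scale) * 100%.
Linearity = (3.71 / 356) * 100
Linearity = 1.042 %FS

1.042 %FS


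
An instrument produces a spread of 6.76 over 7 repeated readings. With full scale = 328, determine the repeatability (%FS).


Repeatability = (spread / full scale) * 100%.
R = (6.76 / 328) * 100
R = 2.061 %FS

2.061 %FS


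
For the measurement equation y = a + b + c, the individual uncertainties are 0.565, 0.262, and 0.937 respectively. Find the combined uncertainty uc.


For a sum of independent quantities, uc = sqrt(u1^2 + u2^2 + u3^2).
uc = sqrt(0.565^2 + 0.262^2 + 0.937^2)
uc = sqrt(0.319225 + 0.068644 + 0.877969)
uc = 1.1251

1.1251


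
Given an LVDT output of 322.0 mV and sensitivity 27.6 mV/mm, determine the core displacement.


Displacement = Vout / sensitivity.
d = 322.0 / 27.6
d = 11.667 mm

11.667 mm


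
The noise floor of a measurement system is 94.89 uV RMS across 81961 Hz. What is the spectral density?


Noise spectral density = Vrms / sqrt(BW).
NSD = 94.89 / sqrt(81961)
NSD = 94.89 / 286.2883
NSD = 0.3314 uV/sqrt(Hz)

0.3314 uV/sqrt(Hz)


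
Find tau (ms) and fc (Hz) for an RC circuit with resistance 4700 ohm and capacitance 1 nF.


Time constant: tau = R * C.
tau = 4700 * 1.00e-09 = 4.7e-06 s
tau = 0.0047 ms
Cutoff frequency: fc = 1 / (2*pi*R*C).
fc = 1 / (2*pi*4.7e-06) = 33862.75 Hz

tau = 0.0047 ms, fc = 33862.75 Hz


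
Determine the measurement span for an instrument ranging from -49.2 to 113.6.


Span = upper range - lower range.
Span = 113.6 - (-49.2)
Span = 162.8

162.8


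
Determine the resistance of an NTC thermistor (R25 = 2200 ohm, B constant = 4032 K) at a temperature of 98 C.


NTC thermistor equation: Rt = R25 * exp(B * (1/T - 1/T25)).
T in Kelvin: 371.15 K, T25 = 298.15 K
1/T - 1/T25 = 1/371.15 - 1/298.15 = -0.00065969
B * (1/T - 1/T25) = 4032 * -0.00065969 = -2.6599
Rt = 2200 * exp(-2.6599) = 153.9 ohm

153.9 ohm


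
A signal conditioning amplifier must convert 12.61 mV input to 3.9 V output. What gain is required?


Gain = Vout / Vin (converting to same units).
G = 3.9 V / 12.61 mV
G = 3900.0 mV / 12.61 mV
G = 309.28

309.28


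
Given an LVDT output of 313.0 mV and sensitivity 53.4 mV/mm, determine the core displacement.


Displacement = Vout / sensitivity.
d = 313.0 / 53.4
d = 5.861 mm

5.861 mm


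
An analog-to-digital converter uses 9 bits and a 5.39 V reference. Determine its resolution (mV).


The resolution (LSB) of an ADC is Vref / 2^n.
LSB = 5.39 / 2^9
LSB = 5.39 / 512
LSB = 0.01052734 V = 10.52734375 mV

10.52734375 mV


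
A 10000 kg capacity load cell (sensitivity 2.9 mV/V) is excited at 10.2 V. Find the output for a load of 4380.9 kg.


Vout = rated_output * Vex * (load / capacity).
Vout = 2.9 * 10.2 * (4380.9 / 10000)
Vout = 2.9 * 10.2 * 0.43809
Vout = 12.959 mV

12.959 mV


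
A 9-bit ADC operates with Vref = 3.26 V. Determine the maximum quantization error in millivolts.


The maximum quantization error is +/- LSB/2.
LSB = Vref / 2^n = 3.26 / 512 = 0.00636719 V
Max error = LSB / 2 = 0.00636719 / 2 = 0.00318359 V
Max error = 3.1836 mV

3.1836 mV


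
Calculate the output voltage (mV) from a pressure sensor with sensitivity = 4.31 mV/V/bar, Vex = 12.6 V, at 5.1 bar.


Output = sensitivity * Vex * P.
Vout = 4.31 * 12.6 * 5.1
Vout = 54.306 * 5.1
Vout = 276.96 mV

276.96 mV


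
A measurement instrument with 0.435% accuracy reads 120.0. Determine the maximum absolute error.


Absolute error = (accuracy% / 100) * reading.
Error = (0.435 / 100) * 120.0
Error = 0.00435 * 120.0
Error = 0.522

0.522


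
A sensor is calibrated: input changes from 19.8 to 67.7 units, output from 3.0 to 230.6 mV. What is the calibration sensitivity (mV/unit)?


Sensitivity = (y2 - y1) / (x2 - x1).
S = (230.6 - 3.0) / (67.7 - 19.8)
S = 227.6 / 47.9
S = 4.7516 mV/unit

4.7516 mV/unit


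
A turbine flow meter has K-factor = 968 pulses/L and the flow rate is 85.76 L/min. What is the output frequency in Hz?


Frequency = K * Q / 60 (converting L/min to L/s).
f = 968 * 85.76 / 60
f = 83015.68 / 60
f = 1383.59 Hz

1383.59 Hz


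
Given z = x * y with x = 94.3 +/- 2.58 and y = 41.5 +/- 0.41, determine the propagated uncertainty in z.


For a product z = x*y, the relative uncertainty is:
uz/z = sqrt((ux/x)^2 + (uy/y)^2)
Relative uncertainties: ux/x = 2.58/94.3 = 0.027359
uy/y = 0.41/41.5 = 0.00988
z = 94.3 * 41.5 = 3913.4
uz = 3913.4 * sqrt(0.027359^2 + 0.00988^2) = 113.837

113.837


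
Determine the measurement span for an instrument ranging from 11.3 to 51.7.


Span = upper range - lower range.
Span = 51.7 - (11.3)
Span = 40.4

40.4


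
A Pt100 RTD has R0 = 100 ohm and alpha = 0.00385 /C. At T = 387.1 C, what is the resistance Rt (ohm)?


The RTD equation: Rt = R0 * (1 + alpha * T).
Rt = 100 * (1 + 0.00385 * 387.1)
Rt = 100 * (1 + 1.490335)
Rt = 100 * 2.490335
Rt = 249.034 ohm

249.034 ohm


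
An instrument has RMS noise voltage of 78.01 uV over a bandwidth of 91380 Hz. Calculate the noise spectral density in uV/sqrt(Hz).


Noise spectral density = Vrms / sqrt(BW).
NSD = 78.01 / sqrt(91380)
NSD = 78.01 / 302.2913
NSD = 0.2581 uV/sqrt(Hz)

0.2581 uV/sqrt(Hz)


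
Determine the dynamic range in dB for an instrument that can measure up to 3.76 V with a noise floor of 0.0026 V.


Dynamic range = 20 * log10(Vmax / Vnoise).
DR = 20 * log10(3.76 / 0.0026)
DR = 20 * log10(1446.15)
DR = 63.2 dB

63.2 dB


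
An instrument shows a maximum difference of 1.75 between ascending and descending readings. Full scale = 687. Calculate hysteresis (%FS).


Hysteresis = (max difference / full scale) * 100%.
H = (1.75 / 687) * 100
H = 0.255 %FS

0.255 %FS


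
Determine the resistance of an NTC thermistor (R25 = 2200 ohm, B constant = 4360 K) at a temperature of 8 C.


NTC thermistor equation: Rt = R25 * exp(B * (1/T - 1/T25)).
T in Kelvin: 281.15 K, T25 = 298.15 K
1/T - 1/T25 = 1/281.15 - 1/298.15 = 0.0002028
B * (1/T - 1/T25) = 4360 * 0.0002028 = 0.8842
Rt = 2200 * exp(0.8842) = 5326.4 ohm

5326.4 ohm


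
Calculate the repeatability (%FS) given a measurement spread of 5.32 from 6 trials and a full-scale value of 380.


Repeatability = (spread / full scale) * 100%.
R = (5.32 / 380) * 100
R = 1.4 %FS

1.4 %FS


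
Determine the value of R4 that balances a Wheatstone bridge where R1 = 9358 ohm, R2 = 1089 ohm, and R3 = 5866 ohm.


At balance: R1*R4 = R2*R3, so R4 = R2*R3/R1.
R4 = 1089 * 5866 / 9358
R4 = 6388074 / 9358
R4 = 682.63 ohm

682.63 ohm


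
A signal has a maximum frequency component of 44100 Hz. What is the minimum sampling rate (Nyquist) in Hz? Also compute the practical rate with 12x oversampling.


By Nyquist theorem, fs_min = 2 * fmax.
fs_min = 2 * 44100 = 88200 Hz
Practical rate = 12 * fs_min = 12 * 88200 = 1058400 Hz

fs_min = 88200 Hz, fs_practical = 1058400 Hz


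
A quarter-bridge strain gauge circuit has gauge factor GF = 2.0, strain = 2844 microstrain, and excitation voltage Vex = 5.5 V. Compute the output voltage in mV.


Quarter bridge output: Vout = (GF * epsilon * Vex) / 4.
Vout = (2.0 * 2844e-6 * 5.5) / 4
Vout = 0.031284 / 4 V
Vout = 0.007821 V = 7.821 mV

7.821 mV


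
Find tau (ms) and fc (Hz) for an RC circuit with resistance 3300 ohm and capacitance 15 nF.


Time constant: tau = R * C.
tau = 3300 * 1.50e-08 = 4.95e-05 s
tau = 0.0495 ms
Cutoff frequency: fc = 1 / (2*pi*R*C).
fc = 1 / (2*pi*4.95e-05) = 3215.25 Hz

tau = 0.0495 ms, fc = 3215.25 Hz


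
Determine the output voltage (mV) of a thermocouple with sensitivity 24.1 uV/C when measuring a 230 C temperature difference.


The thermocouple output V = sensitivity * dT.
V = 24.1 uV/C * 230 C
V = 5543.0 uV
V = 5.543 mV

5.543 mV


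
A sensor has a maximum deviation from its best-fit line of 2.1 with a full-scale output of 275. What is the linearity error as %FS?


Linearity error = (max deviation / full scale) * 100%.
Linearity = (2.1 / 275) * 100
Linearity = 0.764 %FS

0.764 %FS


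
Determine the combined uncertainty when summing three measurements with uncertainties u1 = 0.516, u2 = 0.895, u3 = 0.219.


For a sum of independent quantities, uc = sqrt(u1^2 + u2^2 + u3^2).
uc = sqrt(0.516^2 + 0.895^2 + 0.219^2)
uc = sqrt(0.266256 + 0.801025 + 0.047961)
uc = 1.0561

1.0561


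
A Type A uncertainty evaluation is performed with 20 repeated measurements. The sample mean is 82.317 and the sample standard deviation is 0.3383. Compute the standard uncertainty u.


The standard uncertainty for Type A evaluation is u = s / sqrt(n).
u = 0.3383 / sqrt(20)
u = 0.3383 / 4.4721
u = 0.0756

0.0756


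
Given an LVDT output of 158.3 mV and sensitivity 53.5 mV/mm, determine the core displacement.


Displacement = Vout / sensitivity.
d = 158.3 / 53.5
d = 2.959 mm

2.959 mm


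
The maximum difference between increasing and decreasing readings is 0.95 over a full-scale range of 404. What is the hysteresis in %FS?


Hysteresis = (max difference / full scale) * 100%.
H = (0.95 / 404) * 100
H = 0.235 %FS

0.235 %FS


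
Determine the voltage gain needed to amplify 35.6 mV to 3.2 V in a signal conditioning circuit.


Gain = Vout / Vin (converting to same units).
G = 3.2 V / 35.6 mV
G = 3200.0 mV / 35.6 mV
G = 89.89

89.89


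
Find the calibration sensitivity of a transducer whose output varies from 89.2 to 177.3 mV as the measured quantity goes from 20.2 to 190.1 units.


Sensitivity = (y2 - y1) / (x2 - x1).
S = (177.3 - 89.2) / (190.1 - 20.2)
S = 88.1 / 169.9
S = 0.5185 mV/unit

0.5185 mV/unit


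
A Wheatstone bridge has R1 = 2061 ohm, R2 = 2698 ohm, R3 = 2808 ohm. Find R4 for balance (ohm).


At balance: R1*R4 = R2*R3, so R4 = R2*R3/R1.
R4 = 2698 * 2808 / 2061
R4 = 7575984 / 2061
R4 = 3675.88 ohm

3675.88 ohm


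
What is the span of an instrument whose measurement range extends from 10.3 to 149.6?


Span = upper range - lower range.
Span = 149.6 - (10.3)
Span = 139.3

139.3


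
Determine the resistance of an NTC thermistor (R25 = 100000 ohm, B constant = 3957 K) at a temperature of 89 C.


NTC thermistor equation: Rt = R25 * exp(B * (1/T - 1/T25)).
T in Kelvin: 362.15 K, T25 = 298.15 K
1/T - 1/T25 = 1/362.15 - 1/298.15 = -0.00059273
B * (1/T - 1/T25) = 3957 * -0.00059273 = -2.3454
Rt = 100000 * exp(-2.3454) = 9580.6 ohm

9580.6 ohm
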